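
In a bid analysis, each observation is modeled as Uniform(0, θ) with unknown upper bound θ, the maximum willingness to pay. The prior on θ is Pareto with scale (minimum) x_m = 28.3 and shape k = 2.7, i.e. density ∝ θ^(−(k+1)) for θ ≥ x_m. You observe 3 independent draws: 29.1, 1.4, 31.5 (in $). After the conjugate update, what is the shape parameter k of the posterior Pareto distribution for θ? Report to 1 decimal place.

5.7

A Pareto(scale x_m, shape k) prior on the upper bound θ of Uniform(0, θ) is conjugate: posterior is Pareto(max(x_m, max xᵢ), k + n).
Sample maximum = 31.5; prior scale x_m = 28.3 → posterior scale = max = 31.5.
Posterior shape = 2.7 + 3 = 5.7.
Posterior shape k = 5.7.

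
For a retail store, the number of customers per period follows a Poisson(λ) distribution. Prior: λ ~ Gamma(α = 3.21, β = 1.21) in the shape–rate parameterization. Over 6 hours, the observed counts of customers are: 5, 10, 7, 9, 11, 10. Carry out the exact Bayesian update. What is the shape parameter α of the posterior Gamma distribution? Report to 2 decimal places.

55.21

With a Gamma(shape α, rate β) prior, the Poisson likelihood is conjugate: the posterior is Gamma(α + ΣXᵢ, β + n).
Sum of counts S = 52 over n = 6 hours.
Posterior: Gamma(α+S, β+n) = Gamma(3.21+52, 1.21+6) = Gamma(55.21, 7.21).
Posterior α = 55.21.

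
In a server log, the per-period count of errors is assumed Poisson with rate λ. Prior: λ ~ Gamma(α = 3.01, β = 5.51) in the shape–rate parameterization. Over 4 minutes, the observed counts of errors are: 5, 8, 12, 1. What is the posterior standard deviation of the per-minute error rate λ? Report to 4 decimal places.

With a Gamma(shape α, rate β) prior, the Poisson likelihood is conjugate: the posterior is Gamma(α + ΣXᵢ, β + n).
Sum of counts S = 26 over n = 4 minutes.
Posterior: Gamma(α+S, β+n) = Gamma(3.01+26, 5.51+4) = Gamma(29.01, 9.51).
SD = √α/β = √29.01/9.51 = 0.5664.

0.5664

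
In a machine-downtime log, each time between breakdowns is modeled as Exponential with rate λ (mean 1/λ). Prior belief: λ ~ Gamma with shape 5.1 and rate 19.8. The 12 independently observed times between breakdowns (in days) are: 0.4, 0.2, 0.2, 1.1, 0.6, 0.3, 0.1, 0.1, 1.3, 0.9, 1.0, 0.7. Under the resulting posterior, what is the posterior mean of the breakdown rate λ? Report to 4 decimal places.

0.6404

With a Gamma(shape α, rate β) prior on the exponential rate λ, the posterior after n observations with total T = Σxᵢ is Gamma(α+n, β+T).
Sum of observations T = 6.9 days; n = 12.
Posterior: Gamma(5.1+12, 19.8+6.9) = Gamma(17.1, 26.7).
Posterior mean of λ = α/β = 17.1/26.7 = 0.6404.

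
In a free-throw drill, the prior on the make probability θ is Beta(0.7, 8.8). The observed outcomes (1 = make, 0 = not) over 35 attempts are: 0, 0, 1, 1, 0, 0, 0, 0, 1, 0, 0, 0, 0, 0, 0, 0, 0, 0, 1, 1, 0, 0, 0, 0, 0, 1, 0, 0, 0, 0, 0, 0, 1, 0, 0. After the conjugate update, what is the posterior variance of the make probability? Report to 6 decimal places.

The Beta prior is conjugate to a Binomial/Bernoulli likelihood; the update adds successes to α and failures to β.
Posterior: Beta(α+k, β+n−k) = Beta(0.7+7, 8.8+28) = Beta(7.7, 36.8).
Var = αβ/((α+β)²(α+β+1)) = 7.7·36.8/(44.5²·45.5) = 0.003145.

0.003145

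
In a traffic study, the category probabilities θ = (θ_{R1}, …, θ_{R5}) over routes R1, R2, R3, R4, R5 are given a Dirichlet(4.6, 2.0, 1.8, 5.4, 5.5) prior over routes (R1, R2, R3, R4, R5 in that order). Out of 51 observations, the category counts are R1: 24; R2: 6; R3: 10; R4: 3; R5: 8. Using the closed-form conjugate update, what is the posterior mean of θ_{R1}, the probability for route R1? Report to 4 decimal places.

The Dirichlet prior is conjugate to the Multinomial likelihood: each posterior αⱼ = prior αⱼ + observed count nⱼ.
Posterior concentration: (28.6, 8.0, 11.8, 8.4, 13.5), total = 70.3.
E[θ_{R1}|data] = α_{R1}/Σα = 28.6/70.3 = 0.4068.

0.4068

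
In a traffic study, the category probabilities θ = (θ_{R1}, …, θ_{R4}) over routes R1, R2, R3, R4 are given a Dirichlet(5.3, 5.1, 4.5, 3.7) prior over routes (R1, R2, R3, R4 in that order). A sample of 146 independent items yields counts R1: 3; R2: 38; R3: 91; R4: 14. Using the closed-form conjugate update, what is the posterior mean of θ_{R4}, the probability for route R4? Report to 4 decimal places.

The Dirichlet prior is conjugate to the Multinomial likelihood: each posterior αⱼ = prior αⱼ + observed count nⱼ.
Posterior concentration: (8.3, 43.1, 95.5, 17.7), total = 164.6.
E[θ_{R4}|data] = α_{R4}/Σα = 17.7/164.6 = 0.1075.

0.1075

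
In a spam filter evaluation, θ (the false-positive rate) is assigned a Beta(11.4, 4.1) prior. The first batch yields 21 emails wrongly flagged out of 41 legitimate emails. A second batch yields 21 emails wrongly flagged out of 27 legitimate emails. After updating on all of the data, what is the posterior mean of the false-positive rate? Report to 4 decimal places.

The Beta prior is conjugate to a Binomial/Bernoulli likelihood; the update adds successes to α and failures to β.
After batch 1: Beta(11.4+21, 4.1+20) = Beta(32.4, 24.1).
After batch 2: Beta(32.4+21, 24.1+6) = Beta(53.4, 30.1).
Posterior mean = α/(α+β) = 53.4/83.5 = 0.6395.

0.6395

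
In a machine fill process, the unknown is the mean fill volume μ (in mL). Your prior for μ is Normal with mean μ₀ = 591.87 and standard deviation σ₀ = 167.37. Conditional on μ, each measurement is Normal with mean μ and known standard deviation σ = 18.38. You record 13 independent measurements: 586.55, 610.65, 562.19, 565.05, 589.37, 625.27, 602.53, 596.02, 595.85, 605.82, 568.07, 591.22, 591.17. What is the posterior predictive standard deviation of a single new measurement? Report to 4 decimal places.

For Normal data with known variance σ², a Normal(μ₀, σ₀²) prior on μ is conjugate. Posterior precision = 1/σ₀² + n/σ²; posterior mean is the precision-weighted average of μ₀ and x̄.
σ₀² = 167.37² = 28012.7169, σ² = 18.38² = 337.8244; σ² + n·σ₀² = 337.8244 + 13·28012.7169 = 364503.1441.
Posterior precision = 1/σ₀² + n/σ² = 1/28012.7169 + 13/337.8244 = (σ² + n·σ₀²)/(σ₀²σ²) = 364503.1441/(28012.7169·337.8244); posterior variance σₙ² = σ₀²σ²/(σ² + n·σ₀²) = 28012.7169·337.8244/364503.1441 = 25.962408.
Predictive variance for one new observation = σₙ² + σ² = 28012.7169·337.8244/364503.1441 + 337.8244 = σ²·(σ₀² + 364503.1441)/364503.1441 = 337.8244·392515.861/364503.1441 = 363.786808; SD = √(337.8244·392515.861/364503.1441) = 19.0732.

19.0732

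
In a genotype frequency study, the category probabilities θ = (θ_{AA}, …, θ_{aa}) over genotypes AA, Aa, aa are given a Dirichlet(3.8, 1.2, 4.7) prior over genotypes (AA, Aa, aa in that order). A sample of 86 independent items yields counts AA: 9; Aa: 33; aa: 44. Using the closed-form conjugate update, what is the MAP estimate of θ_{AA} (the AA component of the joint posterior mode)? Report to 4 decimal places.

The Dirichlet prior is conjugate to the Multinomial likelihood: each posterior αⱼ = prior αⱼ + observed count nⱼ.
Posterior concentration: (12.8, 34.2, 48.7), total = 95.7.
Joint mode component: (α_{AA}−1)/(Σα−K) = 11.8/92.7 = 0.1273.

0.1273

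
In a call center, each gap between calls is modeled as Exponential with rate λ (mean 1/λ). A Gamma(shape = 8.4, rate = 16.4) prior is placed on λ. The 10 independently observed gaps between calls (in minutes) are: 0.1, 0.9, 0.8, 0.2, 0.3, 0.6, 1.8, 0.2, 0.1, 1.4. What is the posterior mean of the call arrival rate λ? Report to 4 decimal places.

With a Gamma(shape α, rate β) prior on the exponential rate λ, the posterior after n observations with total T = Σxᵢ is Gamma(α+n, β+T).
Sum of observations T = 6.4 minutes; n = 10.
Posterior: Gamma(8.4+10, 16.4+6.4) = Gamma(18.4, 22.8).
Posterior mean of λ = α/β = 18.4/22.8 = 0.8070.

0.8070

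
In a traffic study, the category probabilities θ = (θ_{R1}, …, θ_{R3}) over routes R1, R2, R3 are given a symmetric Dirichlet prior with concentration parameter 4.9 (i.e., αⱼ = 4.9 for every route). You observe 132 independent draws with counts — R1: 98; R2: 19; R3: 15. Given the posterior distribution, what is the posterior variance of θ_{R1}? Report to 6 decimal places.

0.001418

The Dirichlet prior is conjugate to the Multinomial likelihood: each posterior αⱼ = prior αⱼ + observed count nⱼ.
Posterior concentration: (102.9, 23.9, 19.9), total = 146.7.
Var[θ_j] = α_j(Σα−α_j)/((Σα)²(Σα+1)) = 102.9·43.8/(146.7²·147.7) = 0.001418.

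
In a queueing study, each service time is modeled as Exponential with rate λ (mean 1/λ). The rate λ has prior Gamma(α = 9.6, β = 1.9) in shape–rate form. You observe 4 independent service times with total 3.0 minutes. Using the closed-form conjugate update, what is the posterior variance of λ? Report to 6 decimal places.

0.566431

With a Gamma(shape α, rate β) prior on the exponential rate λ, the posterior after n observations with total T = Σxᵢ is Gamma(α+n, β+T).
Posterior: Gamma(9.6+4, 1.9+3.0) = Gamma(13.6, 4.9).
Var = α/β² = 0.566431.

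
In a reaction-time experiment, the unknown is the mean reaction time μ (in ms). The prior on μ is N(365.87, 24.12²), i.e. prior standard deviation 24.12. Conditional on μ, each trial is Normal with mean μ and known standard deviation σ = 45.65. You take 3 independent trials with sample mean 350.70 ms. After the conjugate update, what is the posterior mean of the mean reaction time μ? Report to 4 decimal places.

For Normal data with known variance σ², a Normal(μ₀, σ₀²) prior on μ is conjugate. Posterior precision = 1/σ₀² + n/σ²; posterior mean is the precision-weighted average of μ₀ and x̄.
n·x̄ = 3·350.70 = 1052.1.
σ₀² = 24.12² = 581.7744, σ² = 45.65² = 2083.9225; σ² + n·σ₀² = 2083.9225 + 3·581.7744 = 3829.2457.
Posterior mean = (μ₀/σ₀² + n·x̄/σ²)/(1/σ₀² + n/σ²) = (σ²·μ₀ + σ₀²·n·x̄)/(σ² + n·σ₀²) = (2083.9225·365.87 + 581.7744·1052.1)/3829.2457 = 1374529.571315/3829.2457 = 358.9557.

358.9557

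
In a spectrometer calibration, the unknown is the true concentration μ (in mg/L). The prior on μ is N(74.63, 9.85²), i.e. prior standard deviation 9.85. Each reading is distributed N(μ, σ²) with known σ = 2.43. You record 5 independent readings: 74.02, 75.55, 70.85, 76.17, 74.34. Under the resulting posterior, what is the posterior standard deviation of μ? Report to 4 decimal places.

For Normal data with known variance σ², a Normal(μ₀, σ₀²) prior on μ is conjugate. Posterior precision = 1/σ₀² + n/σ²; posterior mean is the precision-weighted average of μ₀ and x̄.
σ₀² = 9.85² = 97.0225, σ² = 2.43² = 5.9049; σ² + n·σ₀² = 5.9049 + 5·97.0225 = 491.0174.
Posterior precision = 1/σ₀² + n/σ² = 1/97.0225 + 5/5.9049 = (σ² + n·σ₀²)/(σ₀²σ²) = 491.0174/(97.0225·5.9049); posterior variance σₙ² = σ₀²σ²/(σ² + n·σ₀²) = 97.0225·5.9049/491.0174 = 1.166778.
Posterior SD = √σₙ² = √(97.0225·5.9049/491.0174) = 1.0802.

1.0802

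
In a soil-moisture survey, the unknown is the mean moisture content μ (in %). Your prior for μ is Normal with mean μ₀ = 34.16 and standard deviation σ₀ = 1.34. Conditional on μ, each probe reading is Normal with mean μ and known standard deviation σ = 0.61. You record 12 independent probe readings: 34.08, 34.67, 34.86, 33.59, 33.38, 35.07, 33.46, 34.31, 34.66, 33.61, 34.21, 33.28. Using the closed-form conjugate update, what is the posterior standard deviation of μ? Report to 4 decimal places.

0.1746

For Normal data with known variance σ², a Normal(μ₀, σ₀²) prior on μ is conjugate. Posterior precision = 1/σ₀² + n/σ²; posterior mean is the precision-weighted average of μ₀ and x̄.
σ₀² = 1.34² = 1.7956, σ² = 0.61² = 0.3721; σ² + n·σ₀² = 0.3721 + 12·1.7956 = 21.9193.
Posterior precision = 1/σ₀² + n/σ² = 1/1.7956 + 12/0.3721 = (σ² + n·σ₀²)/(σ₀²σ²) = 21.9193/(1.7956·0.3721); posterior variance σₙ² = σ₀²σ²/(σ² + n·σ₀²) = 1.7956·0.3721/21.9193 = 0.030482.
Posterior SD = √σₙ² = √(1.7956·0.3721/21.9193) = 0.1746.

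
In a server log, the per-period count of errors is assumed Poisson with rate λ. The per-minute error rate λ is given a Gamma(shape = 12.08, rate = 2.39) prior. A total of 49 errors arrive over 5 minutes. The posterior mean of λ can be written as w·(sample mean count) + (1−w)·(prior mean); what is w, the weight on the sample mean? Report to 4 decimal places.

With a Gamma(shape α, rate β) prior, the Poisson likelihood is conjugate: the posterior is Gamma(α + ΣXᵢ, β + n).
Posterior mean = (α₀+S)/(β₀+n) = [n/(β₀+n)]·(S/n) + [β₀/(β₀+n)]·(α₀/β₀), so only n and β₀ enter the weight.
Weight on data w = n/(β₀+n) = 5/(2.39+5) = 5/7.39 = 0.6766.

0.6766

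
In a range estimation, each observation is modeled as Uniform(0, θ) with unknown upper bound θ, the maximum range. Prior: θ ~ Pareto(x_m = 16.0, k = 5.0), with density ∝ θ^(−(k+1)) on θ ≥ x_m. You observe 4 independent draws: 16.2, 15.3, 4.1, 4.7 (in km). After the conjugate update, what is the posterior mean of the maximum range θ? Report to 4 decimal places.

18.2250

A Pareto(scale x_m, shape k) prior on the upper bound θ of Uniform(0, θ) is conjugate: posterior is Pareto(max(x_m, max xᵢ), k + n).
Sample maximum = 16.2; prior scale x_m = 16.0 → posterior scale = max = 16.2.
Posterior shape = 5.0 + 4 = 9.0.
E[θ|data] = k·x_m/(k−1) = 9.0·16.2/8.0 = 18.2250.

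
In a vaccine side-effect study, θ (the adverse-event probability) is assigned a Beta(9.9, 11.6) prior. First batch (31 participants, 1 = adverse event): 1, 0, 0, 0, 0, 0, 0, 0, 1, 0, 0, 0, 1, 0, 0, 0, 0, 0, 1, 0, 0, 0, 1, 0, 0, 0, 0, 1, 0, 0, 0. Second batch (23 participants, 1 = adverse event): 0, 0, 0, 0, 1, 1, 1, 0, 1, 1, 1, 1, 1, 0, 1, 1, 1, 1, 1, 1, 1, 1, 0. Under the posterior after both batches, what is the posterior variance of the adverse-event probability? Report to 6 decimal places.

The Beta prior is conjugate to a Binomial/Bernoulli likelihood; the update adds successes to α and failures to β.
After batch 1: Beta(9.9+6, 11.6+25) = Beta(15.9, 36.6).
After batch 2: Beta(15.9+16, 36.6+7) = Beta(31.9, 43.6).
Var = αβ/((α+β)²(α+β+1)) = 31.9·43.6/(75.5²·76.5) = 0.003189.

0.003189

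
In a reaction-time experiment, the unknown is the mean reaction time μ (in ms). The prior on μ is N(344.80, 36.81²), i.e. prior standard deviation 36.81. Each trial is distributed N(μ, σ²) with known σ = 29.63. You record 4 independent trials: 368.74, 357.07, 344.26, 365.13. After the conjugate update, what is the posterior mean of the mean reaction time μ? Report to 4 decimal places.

356.8484

For Normal data with known variance σ², a Normal(μ₀, σ₀²) prior on μ is conjugate. Posterior precision = 1/σ₀² + n/σ²; posterior mean is the precision-weighted average of μ₀ and x̄.
Σxᵢ = 368.74 + 357.07 + 344.26 + 365.13 = 1435.2, so n·x̄ = 1435.2.
σ₀² = 36.81² = 1354.9761, σ² = 29.63² = 877.9369; σ² + n·σ₀² = 877.9369 + 4·1354.9761 = 6297.8413.
Posterior mean = (μ₀/σ₀² + n·x̄/σ²)/(1/σ₀² + n/σ²) = (σ²·μ₀ + σ₀²·n·x̄)/(σ² + n·σ₀²) = (877.9369·344.80 + 1354.9761·1435.2)/6297.8413 = 2247374.34184/6297.8413 = 356.8484.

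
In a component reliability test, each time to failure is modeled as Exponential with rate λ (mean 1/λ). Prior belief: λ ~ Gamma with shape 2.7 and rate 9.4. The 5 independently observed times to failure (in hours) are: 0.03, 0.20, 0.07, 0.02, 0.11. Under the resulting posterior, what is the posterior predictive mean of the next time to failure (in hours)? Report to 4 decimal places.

With a Gamma(shape α, rate β) prior on the exponential rate λ, the posterior after n observations with total T = Σxᵢ is Gamma(α+n, β+T).
Sum of observations T = 0.43 hours; n = 5.
Posterior: Gamma(2.7+5, 9.4+0.43) = Gamma(7.7, 9.83).
The predictive distribution for the next observation is Lomax; its mean is β/(α−1) = 9.83/6.7 = 1.4672.

1.4672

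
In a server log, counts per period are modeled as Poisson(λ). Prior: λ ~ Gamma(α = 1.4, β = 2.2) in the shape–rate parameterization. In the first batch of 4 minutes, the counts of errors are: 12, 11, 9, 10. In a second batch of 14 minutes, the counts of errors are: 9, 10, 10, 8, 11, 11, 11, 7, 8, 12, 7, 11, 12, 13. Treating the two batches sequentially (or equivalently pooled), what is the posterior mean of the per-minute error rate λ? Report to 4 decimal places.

With a Gamma(shape α, rate β) prior, the Poisson likelihood is conjugate: the posterior is Gamma(α + ΣXᵢ, β + n).
Batch 1: sum of counts S = 42 over n = 4 minutes.
After batch 1: Gamma(α+S, β+n) = Gamma(1.4+42, 2.2+4) = Gamma(43.4, 6.2).
Batch 2: sum of counts S = 140 over n = 14 minutes.
After batch 2: Gamma(α+S, β+n) = Gamma(43.4+140, 6.2+14) = Gamma(183.4, 20.2).
Posterior mean = α/β = 183.4/20.2 = 9.0792.

9.0792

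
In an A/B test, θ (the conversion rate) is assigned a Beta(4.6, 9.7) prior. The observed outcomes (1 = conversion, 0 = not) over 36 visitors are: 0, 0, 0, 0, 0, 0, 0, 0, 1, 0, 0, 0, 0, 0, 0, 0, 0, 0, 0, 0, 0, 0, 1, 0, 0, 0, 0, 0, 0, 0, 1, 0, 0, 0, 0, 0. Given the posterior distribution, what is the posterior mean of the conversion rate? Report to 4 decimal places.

0.1511

The Beta prior is conjugate to a Binomial/Bernoulli likelihood; the update adds successes to α and failures to β.
Posterior: Beta(α+k, β+n−k) = Beta(4.6+3, 9.7+33) = Beta(7.6, 42.7).
Posterior mean = α/(α+β) = 7.6/50.3 = 0.1511.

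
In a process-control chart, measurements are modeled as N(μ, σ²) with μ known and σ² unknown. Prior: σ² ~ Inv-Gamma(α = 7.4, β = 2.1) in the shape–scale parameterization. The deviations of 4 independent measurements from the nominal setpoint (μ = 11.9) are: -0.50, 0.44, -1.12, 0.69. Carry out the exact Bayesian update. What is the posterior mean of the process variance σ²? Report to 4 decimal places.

With known mean μ and an Inverse-Gamma(α, β) prior on σ², the Normal likelihood is conjugate: posterior is Inv-Gamma(α + n/2, β + Σ(xᵢ−μ)²/2).
Σ(xᵢ−μ)² = (-0.50)² + (0.44)² + (-1.12)² + (0.69)² = 2.1741.
Posterior: Inv-Gamma(7.4 + 4/2, 2.1 + 2.1741/2) = Inv-Gamma(9.40, 3.18705).
E[σ²|data] = β/(α−1) = 3.18705/8.40 = 0.3794.

0.3794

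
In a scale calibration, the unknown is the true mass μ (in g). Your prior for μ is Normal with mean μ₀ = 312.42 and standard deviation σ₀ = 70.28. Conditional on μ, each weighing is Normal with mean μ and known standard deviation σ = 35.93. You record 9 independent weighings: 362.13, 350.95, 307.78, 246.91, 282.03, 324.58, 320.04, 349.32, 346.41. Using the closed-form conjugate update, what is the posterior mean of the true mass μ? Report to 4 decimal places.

For Normal data with known variance σ², a Normal(μ₀, σ₀²) prior on μ is conjugate. Posterior precision = 1/σ₀² + n/σ²; posterior mean is the precision-weighted average of μ₀ and x̄.
Σxᵢ = 362.13 + 350.95 + 307.78 + 246.91 + 282.03 + 324.58 + 320.04 + 349.32 + 346.41 = 2890.15, so n·x̄ = 2890.15.
σ₀² = 70.28² = 4939.2784, σ² = 35.93² = 1290.9649; σ² + n·σ₀² = 1290.9649 + 9·4939.2784 = 45744.4705.
Posterior mean = (μ₀/σ₀² + n·x̄/σ²)/(1/σ₀² + n/σ²) = (σ²·μ₀ + σ₀²·n·x̄)/(σ² + n·σ₀²) = (1290.9649·312.42 + 4939.2784·2890.15)/45744.4705 = 14678578.721818/45744.4705 = 320.8820.

320.8820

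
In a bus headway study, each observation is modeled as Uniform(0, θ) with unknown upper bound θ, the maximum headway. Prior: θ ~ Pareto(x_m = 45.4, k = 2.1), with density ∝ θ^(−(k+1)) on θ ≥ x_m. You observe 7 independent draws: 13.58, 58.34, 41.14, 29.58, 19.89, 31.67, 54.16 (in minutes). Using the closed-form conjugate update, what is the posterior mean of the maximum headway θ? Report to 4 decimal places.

A Pareto(scale x_m, shape k) prior on the upper bound θ of Uniform(0, θ) is conjugate: posterior is Pareto(max(x_m, max xᵢ), k + n).
Sample maximum = 58.34; prior scale x_m = 45.4 → posterior scale = max = 58.34.
Posterior shape = 2.1 + 7 = 9.1.
E[θ|data] = k·x_m/(k−1) = 9.1·58.34/8.1 = 65.5425.

65.5425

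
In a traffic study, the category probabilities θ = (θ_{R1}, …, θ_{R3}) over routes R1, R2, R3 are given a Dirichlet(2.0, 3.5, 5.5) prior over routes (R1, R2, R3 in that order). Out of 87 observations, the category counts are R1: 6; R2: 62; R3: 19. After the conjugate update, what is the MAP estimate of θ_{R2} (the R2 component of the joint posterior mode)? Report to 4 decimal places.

0.6789

The Dirichlet prior is conjugate to the Multinomial likelihood: each posterior αⱼ = prior αⱼ + observed count nⱼ.
Posterior concentration: (8.0, 65.5, 24.5), total = 98.0.
Joint mode component: (α_{R2}−1)/(Σα−K) = 64.5/95.0 = 0.6789.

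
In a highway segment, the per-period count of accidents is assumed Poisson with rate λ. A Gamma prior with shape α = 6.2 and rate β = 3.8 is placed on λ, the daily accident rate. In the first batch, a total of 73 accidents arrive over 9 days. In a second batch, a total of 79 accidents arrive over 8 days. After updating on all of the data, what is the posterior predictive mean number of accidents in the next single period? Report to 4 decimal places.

With a Gamma(shape α, rate β) prior, the Poisson likelihood is conjugate: the posterior is Gamma(α + ΣXᵢ, β + n).
After batch 1: Gamma(α+S, β+n) = Gamma(6.2+73, 3.8+9) = Gamma(79.2, 12.8).
After batch 2: Gamma(α+S, β+n) = Gamma(79.2+79, 12.8+8) = Gamma(158.2, 20.8).
The predictive distribution for one future period is NegBinom with mean α/β = 7.6058.

7.6058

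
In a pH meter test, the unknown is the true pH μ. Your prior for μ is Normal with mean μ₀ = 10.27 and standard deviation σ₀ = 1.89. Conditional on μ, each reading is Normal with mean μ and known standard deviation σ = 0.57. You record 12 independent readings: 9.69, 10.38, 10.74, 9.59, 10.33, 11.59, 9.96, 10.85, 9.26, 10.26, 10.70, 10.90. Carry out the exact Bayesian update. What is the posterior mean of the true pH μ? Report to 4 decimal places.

For Normal data with known variance σ², a Normal(μ₀, σ₀²) prior on μ is conjugate. Posterior precision = 1/σ₀² + n/σ²; posterior mean is the precision-weighted average of μ₀ and x̄.
Σxᵢ = 9.69 + 10.38 + 10.74 + 9.59 + 10.33 + 11.59 + 9.96 + 10.85 + 9.26 + 10.26 + 10.70 + 10.90 = 124.25, so n·x̄ = 124.25.
σ₀² = 1.89² = 3.5721, σ² = 0.57² = 0.3249; σ² + n·σ₀² = 0.3249 + 12·3.5721 = 43.1901.
Posterior mean = (μ₀/σ₀² + n·x̄/σ²)/(1/σ₀² + n/σ²) = (σ²·μ₀ + σ₀²·n·x̄)/(σ² + n·σ₀²) = (0.3249·10.27 + 3.5721·124.25)/43.1901 = 447.170148/43.1901 = 10.3535.

10.3535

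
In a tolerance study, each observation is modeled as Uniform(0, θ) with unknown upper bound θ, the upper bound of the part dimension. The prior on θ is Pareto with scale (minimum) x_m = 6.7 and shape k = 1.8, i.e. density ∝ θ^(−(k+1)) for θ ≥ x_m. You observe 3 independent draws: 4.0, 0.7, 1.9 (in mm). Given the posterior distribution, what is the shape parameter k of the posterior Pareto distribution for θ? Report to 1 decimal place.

A Pareto(scale x_m, shape k) prior on the upper bound θ of Uniform(0, θ) is conjugate: posterior is Pareto(max(x_m, max xᵢ), k + n).
Sample maximum = 4.0; prior scale x_m = 6.7 → posterior scale = max = 6.7.
Posterior shape = 1.8 + 3 = 4.8.
Posterior shape k = 4.8.

4.8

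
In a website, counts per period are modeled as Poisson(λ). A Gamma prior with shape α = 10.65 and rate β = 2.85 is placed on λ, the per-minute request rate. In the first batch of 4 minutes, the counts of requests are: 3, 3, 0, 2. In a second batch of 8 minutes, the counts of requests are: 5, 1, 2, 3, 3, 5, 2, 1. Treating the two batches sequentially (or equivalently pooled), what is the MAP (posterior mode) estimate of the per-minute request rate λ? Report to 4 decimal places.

2.6700

With a Gamma(shape α, rate β) prior, the Poisson likelihood is conjugate: the posterior is Gamma(α + ΣXᵢ, β + n).
Batch 1: sum of counts S = 8 over n = 4 minutes.
After batch 1: Gamma(α+S, β+n) = Gamma(10.65+8, 2.85+4) = Gamma(18.65, 6.85).
Batch 2: sum of counts S = 22 over n = 8 minutes.
After batch 2: Gamma(α+S, β+n) = Gamma(18.65+22, 6.85+8) = Gamma(40.65, 14.85).
Mode of Gamma(α,β) for α≥1 is (α−1)/β = 39.65/14.85 = 2.6700.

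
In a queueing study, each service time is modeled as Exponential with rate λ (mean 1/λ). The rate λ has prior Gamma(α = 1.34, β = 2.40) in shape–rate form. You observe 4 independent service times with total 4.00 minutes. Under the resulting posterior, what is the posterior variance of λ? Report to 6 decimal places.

With a Gamma(shape α, rate β) prior on the exponential rate λ, the posterior after n observations with total T = Σxᵢ is Gamma(α+n, β+T).
Posterior: Gamma(1.34+4, 2.40+4.00) = Gamma(5.34, 6.40).
Var = α/β² = 0.130371.

0.130371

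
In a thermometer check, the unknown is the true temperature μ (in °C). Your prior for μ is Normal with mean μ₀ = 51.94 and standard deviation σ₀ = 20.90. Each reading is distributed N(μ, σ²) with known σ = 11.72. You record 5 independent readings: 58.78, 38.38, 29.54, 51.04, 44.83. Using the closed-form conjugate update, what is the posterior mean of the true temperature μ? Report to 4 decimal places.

44.9534

For Normal data with known variance σ², a Normal(μ₀, σ₀²) prior on μ is conjugate. Posterior precision = 1/σ₀² + n/σ²; posterior mean is the precision-weighted average of μ₀ and x̄.
Σxᵢ = 58.78 + 38.38 + 29.54 + 51.04 + 44.83 = 222.57, so n·x̄ = 222.57.
σ₀² = 20.90² = 436.81, σ² = 11.72² = 137.3584; σ² + n·σ₀² = 137.3584 + 5·436.81 = 2321.4084.
Posterior mean = (μ₀/σ₀² + n·x̄/σ²)/(1/σ₀² + n/σ²) = (σ²·μ₀ + σ₀²·n·x̄)/(σ² + n·σ₀²) = (137.3584·51.94 + 436.81·222.57)/2321.4084 = 104355.196996/2321.4084 = 44.9534.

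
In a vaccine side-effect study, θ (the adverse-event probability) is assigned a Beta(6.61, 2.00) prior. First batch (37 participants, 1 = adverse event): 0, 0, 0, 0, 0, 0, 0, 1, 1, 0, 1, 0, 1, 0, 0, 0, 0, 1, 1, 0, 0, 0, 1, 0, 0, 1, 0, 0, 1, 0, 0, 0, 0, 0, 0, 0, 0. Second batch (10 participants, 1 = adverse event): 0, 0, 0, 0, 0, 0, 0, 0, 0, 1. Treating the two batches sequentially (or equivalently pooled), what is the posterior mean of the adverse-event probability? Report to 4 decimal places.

0.2987

The Beta prior is conjugate to a Binomial/Bernoulli likelihood; the update adds successes to α and failures to β.
After batch 1: Beta(6.61+9, 2.00+28) = Beta(15.61, 30.00).
After batch 2: Beta(15.61+1, 30.00+9) = Beta(16.61, 39.00).
Posterior mean = α/(α+β) = 16.61/55.61 = 0.2987.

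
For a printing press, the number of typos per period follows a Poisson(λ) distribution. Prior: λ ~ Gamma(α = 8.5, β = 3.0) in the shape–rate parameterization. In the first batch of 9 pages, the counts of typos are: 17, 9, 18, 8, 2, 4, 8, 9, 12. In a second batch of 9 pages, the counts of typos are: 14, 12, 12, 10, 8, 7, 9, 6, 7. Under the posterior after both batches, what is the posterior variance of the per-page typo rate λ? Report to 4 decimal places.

With a Gamma(shape α, rate β) prior, the Poisson likelihood is conjugate: the posterior is Gamma(α + ΣXᵢ, β + n).
Batch 1: sum of counts S = 87 over n = 9 pages.
After batch 1: Gamma(α+S, β+n) = Gamma(8.5+87, 3.0+9) = Gamma(95.5, 12.0).
Batch 2: sum of counts S = 85 over n = 9 pages.
After batch 2: Gamma(α+S, β+n) = Gamma(95.5+85, 12.0+9) = Gamma(180.5, 21.0).
Var = α/β² = 180.5/21.0² = 0.4093.

0.4093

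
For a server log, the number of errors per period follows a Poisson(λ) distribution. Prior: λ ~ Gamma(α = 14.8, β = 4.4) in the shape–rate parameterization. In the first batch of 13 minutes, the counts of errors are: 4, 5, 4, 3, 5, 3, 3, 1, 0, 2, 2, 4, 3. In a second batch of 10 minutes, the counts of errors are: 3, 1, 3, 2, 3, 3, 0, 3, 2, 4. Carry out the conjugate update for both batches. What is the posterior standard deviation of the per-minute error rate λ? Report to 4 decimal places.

With a Gamma(shape α, rate β) prior, the Poisson likelihood is conjugate: the posterior is Gamma(α + ΣXᵢ, β + n).
Batch 1: sum of counts S = 39 over n = 13 minutes.
After batch 1: Gamma(α+S, β+n) = Gamma(14.8+39, 4.4+13) = Gamma(53.8, 17.4).
Batch 2: sum of counts S = 24 over n = 10 minutes.
After batch 2: Gamma(α+S, β+n) = Gamma(53.8+24, 17.4+10) = Gamma(77.8, 27.4).
SD = √α/β = √77.8/27.4 = 0.3219.

0.3219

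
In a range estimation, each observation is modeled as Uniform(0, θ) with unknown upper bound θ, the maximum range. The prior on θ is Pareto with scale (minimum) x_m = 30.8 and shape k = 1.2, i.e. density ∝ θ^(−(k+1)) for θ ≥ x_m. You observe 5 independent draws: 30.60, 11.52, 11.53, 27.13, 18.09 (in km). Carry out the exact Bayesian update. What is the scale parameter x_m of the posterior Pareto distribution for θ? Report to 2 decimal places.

30.80

A Pareto(scale x_m, shape k) prior on the upper bound θ of Uniform(0, θ) is conjugate: posterior is Pareto(max(x_m, max xᵢ), k + n).
Sample maximum = 30.60; prior scale x_m = 30.8 → posterior scale = max = 30.80.
Posterior shape = 1.2 + 5 = 6.2.
Posterior scale x_m = 30.80.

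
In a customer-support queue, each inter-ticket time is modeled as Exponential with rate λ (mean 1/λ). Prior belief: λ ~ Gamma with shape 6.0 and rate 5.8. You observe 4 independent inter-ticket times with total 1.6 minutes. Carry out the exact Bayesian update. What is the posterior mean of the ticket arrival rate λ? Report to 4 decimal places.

1.3514

With a Gamma(shape α, rate β) prior on the exponential rate λ, the posterior after n observations with total T = Σxᵢ is Gamma(α+n, β+T).
Posterior: Gamma(6.0+4, 5.8+1.6) = Gamma(10.0, 7.4).
Posterior mean of λ = α/β = 10.0/7.4 = 1.3514.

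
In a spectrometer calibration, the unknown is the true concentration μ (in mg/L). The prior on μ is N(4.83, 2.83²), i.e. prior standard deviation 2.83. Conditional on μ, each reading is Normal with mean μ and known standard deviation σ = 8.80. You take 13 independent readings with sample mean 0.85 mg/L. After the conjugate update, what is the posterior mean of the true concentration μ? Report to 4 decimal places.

For Normal data with known variance σ², a Normal(μ₀, σ₀²) prior on μ is conjugate. Posterior precision = 1/σ₀² + n/σ²; posterior mean is the precision-weighted average of μ₀ and x̄.
n·x̄ = 13·0.85 = 11.05.
σ₀² = 2.83² = 8.0089, σ² = 8.80² = 77.44; σ² + n·σ₀² = 77.44 + 13·8.0089 = 181.5557.
Posterior mean = (μ₀/σ₀² + n·x̄/σ²)/(1/σ₀² + n/σ²) = (σ²·μ₀ + σ₀²·n·x̄)/(σ² + n·σ₀²) = (77.44·4.83 + 8.0089·11.05)/181.5557 = 462.533545/181.5557 = 2.5476.

2.5476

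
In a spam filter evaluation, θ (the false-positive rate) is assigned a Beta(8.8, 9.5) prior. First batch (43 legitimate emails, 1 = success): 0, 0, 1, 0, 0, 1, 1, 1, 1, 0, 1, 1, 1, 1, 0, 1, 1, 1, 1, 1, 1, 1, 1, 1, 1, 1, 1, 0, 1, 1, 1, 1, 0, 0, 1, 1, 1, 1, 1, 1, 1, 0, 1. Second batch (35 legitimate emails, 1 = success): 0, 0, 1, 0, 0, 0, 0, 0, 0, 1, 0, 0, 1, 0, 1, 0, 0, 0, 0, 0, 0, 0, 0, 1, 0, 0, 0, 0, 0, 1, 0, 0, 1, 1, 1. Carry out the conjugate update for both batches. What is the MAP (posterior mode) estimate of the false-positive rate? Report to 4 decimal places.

The Beta prior is conjugate to a Binomial/Bernoulli likelihood; the update adds successes to α and failures to β.
After batch 1: Beta(8.8+33, 9.5+10) = Beta(41.8, 19.5).
After batch 2: Beta(41.8+9, 19.5+26) = Beta(50.8, 45.5).
Mode of Beta(a,b) for a,b>1 is (a−1)/(a+b−2) = 49.8/94.3 = 0.5281.

0.5281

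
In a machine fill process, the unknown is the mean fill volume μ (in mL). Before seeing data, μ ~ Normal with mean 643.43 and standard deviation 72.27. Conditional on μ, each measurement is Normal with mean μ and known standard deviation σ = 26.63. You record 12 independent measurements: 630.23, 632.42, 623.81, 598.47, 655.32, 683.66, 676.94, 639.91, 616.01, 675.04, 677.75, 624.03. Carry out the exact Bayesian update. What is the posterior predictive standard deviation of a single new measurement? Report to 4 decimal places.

27.7055

For Normal data with known variance σ², a Normal(μ₀, σ₀²) prior on μ is conjugate. Posterior precision = 1/σ₀² + n/σ²; posterior mean is the precision-weighted average of μ₀ and x̄.
σ₀² = 72.27² = 5222.9529, σ² = 26.63² = 709.1569; σ² + n·σ₀² = 709.1569 + 12·5222.9529 = 63384.5917.
Posterior precision = 1/σ₀² + n/σ² = 1/5222.9529 + 12/709.1569 = (σ² + n·σ₀²)/(σ₀²σ²) = 63384.5917/(5222.9529·709.1569); posterior variance σₙ² = σ₀²σ²/(σ² + n·σ₀²) = 5222.9529·709.1569/63384.5917 = 58.435228.
Predictive variance for one new observation = σₙ² + σ² = 5222.9529·709.1569/63384.5917 + 709.1569 = σ²·(σ₀² + 63384.5917)/63384.5917 = 709.1569·68607.5446/63384.5917 = 767.592128; SD = √(709.1569·68607.5446/63384.5917) = 27.7055.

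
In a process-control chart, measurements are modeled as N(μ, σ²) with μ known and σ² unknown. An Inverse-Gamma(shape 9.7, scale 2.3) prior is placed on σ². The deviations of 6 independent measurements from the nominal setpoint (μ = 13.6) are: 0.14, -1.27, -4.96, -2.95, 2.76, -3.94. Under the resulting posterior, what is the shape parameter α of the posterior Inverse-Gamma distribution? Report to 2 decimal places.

12.70

With known mean μ and an Inverse-Gamma(α, β) prior on σ², the Normal likelihood is conjugate: posterior is Inv-Gamma(α + n/2, β + Σ(xᵢ−μ)²/2).
Σ(xᵢ−μ)² = (0.14)² + (-1.27)² + (-4.96)² + (-2.95)² + (2.76)² + (-3.94)² = 58.0778.
Posterior: Inv-Gamma(9.7 + 6/2, 2.3 + 58.0778/2) = Inv-Gamma(12.70, 31.33890).
Posterior α = 12.70.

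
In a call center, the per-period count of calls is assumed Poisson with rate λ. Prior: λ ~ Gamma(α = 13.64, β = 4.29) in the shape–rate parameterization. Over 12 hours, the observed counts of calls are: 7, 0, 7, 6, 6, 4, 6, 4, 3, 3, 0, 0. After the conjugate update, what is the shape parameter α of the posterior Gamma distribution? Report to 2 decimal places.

With a Gamma(shape α, rate β) prior, the Poisson likelihood is conjugate: the posterior is Gamma(α + ΣXᵢ, β + n).
Sum of counts S = 46 over n = 12 hours.
Posterior: Gamma(α+S, β+n) = Gamma(13.64+46, 4.29+12) = Gamma(59.64, 16.29).
Posterior α = 59.64.

59.64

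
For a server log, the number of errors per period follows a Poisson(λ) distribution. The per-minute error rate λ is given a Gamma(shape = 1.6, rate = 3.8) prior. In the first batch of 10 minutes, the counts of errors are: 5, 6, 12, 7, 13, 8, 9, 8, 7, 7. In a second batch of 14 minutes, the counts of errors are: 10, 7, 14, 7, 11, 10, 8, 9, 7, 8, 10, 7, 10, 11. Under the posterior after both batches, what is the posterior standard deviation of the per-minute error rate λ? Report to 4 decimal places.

0.5245

With a Gamma(shape α, rate β) prior, the Poisson likelihood is conjugate: the posterior is Gamma(α + ΣXᵢ, β + n).
Batch 1: sum of counts S = 82 over n = 10 minutes.
After batch 1: Gamma(α+S, β+n) = Gamma(1.6+82, 3.8+10) = Gamma(83.6, 13.8).
Batch 2: sum of counts S = 129 over n = 14 minutes.
After batch 2: Gamma(α+S, β+n) = Gamma(83.6+129, 13.8+14) = Gamma(212.6, 27.8).
SD = √α/β = √212.6/27.8 = 0.5245.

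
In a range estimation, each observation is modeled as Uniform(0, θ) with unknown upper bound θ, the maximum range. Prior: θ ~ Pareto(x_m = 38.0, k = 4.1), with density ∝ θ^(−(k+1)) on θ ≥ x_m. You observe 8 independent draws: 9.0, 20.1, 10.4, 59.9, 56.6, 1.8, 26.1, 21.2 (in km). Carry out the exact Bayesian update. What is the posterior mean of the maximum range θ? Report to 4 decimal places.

A Pareto(scale x_m, shape k) prior on the upper bound θ of Uniform(0, θ) is conjugate: posterior is Pareto(max(x_m, max xᵢ), k + n).
Sample maximum = 59.9; prior scale x_m = 38.0 → posterior scale = max = 59.9.
Posterior shape = 4.1 + 8 = 12.1.
E[θ|data] = k·x_m/(k−1) = 12.1·59.9/11.1 = 65.2964.

65.2964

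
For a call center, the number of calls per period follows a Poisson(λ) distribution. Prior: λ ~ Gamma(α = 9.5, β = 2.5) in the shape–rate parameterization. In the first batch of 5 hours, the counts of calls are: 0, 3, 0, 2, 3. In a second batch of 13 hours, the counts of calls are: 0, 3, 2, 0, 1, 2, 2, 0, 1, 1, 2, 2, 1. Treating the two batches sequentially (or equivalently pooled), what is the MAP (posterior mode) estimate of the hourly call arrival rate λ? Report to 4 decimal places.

With a Gamma(shape α, rate β) prior, the Poisson likelihood is conjugate: the posterior is Gamma(α + ΣXᵢ, β + n).
Batch 1: sum of counts S = 8 over n = 5 hours.
After batch 1: Gamma(α+S, β+n) = Gamma(9.5+8, 2.5+5) = Gamma(17.5, 7.5).
Batch 2: sum of counts S = 17 over n = 13 hours.
After batch 2: Gamma(α+S, β+n) = Gamma(17.5+17, 7.5+13) = Gamma(34.5, 20.5).
Mode of Gamma(α,β) for α≥1 is (α−1)/β = 33.5/20.5 = 1.6341.

1.6341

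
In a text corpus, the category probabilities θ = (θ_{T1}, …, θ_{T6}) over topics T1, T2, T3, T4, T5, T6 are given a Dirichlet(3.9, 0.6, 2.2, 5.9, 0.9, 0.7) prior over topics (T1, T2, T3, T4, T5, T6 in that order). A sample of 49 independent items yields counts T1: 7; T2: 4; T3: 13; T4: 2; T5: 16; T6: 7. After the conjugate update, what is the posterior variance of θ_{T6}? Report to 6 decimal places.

The Dirichlet prior is conjugate to the Multinomial likelihood: each posterior αⱼ = prior αⱼ + observed count nⱼ.
Posterior concentration: (10.9, 4.6, 15.2, 7.9, 16.9, 7.7), total = 63.2.
Var[θ_j] = α_j(Σα−α_j)/((Σα)²(Σα+1)) = 7.7·55.5/(63.2²·64.2) = 0.001667.

0.001667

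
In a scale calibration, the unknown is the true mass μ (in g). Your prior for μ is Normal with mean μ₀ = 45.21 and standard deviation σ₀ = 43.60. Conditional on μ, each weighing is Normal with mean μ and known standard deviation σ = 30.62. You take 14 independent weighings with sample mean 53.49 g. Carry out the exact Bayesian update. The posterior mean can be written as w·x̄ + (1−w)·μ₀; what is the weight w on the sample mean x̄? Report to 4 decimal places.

For Normal data with known variance σ², a Normal(μ₀, σ₀²) prior on μ is conjugate. Posterior precision = 1/σ₀² + n/σ²; posterior mean is the precision-weighted average of μ₀ and x̄.
σ₀² = 43.60² = 1900.96, σ² = 30.62² = 937.5844. Prior precision 1/σ₀² = 1/1900.96; data precision n/σ² = 14/937.5844.
w = (n/σ²)/(1/σ₀² + n/σ²) = n·σ₀²/(σ² + n·σ₀²) = 14·1900.96/(937.5844 + 14·1900.96) = 26613.44/27551.0244 = 0.9660.

0.9660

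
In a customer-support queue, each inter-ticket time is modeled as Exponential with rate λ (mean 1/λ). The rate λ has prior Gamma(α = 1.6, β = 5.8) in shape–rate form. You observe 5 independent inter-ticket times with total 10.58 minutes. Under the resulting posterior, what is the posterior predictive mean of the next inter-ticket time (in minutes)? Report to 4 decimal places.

2.9250

With a Gamma(shape α, rate β) prior on the exponential rate λ, the posterior after n observations with total T = Σxᵢ is Gamma(α+n, β+T).
Posterior: Gamma(1.6+5, 5.8+10.58) = Gamma(6.6, 16.38).
The predictive distribution for the next observation is Lomax; its mean is β/(α−1) = 16.38/5.6 = 2.9250.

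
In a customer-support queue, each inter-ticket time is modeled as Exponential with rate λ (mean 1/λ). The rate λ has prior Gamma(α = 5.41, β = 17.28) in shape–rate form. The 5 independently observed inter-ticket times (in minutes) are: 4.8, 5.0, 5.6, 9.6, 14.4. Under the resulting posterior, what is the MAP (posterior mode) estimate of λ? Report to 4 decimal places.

With a Gamma(shape α, rate β) prior on the exponential rate λ, the posterior after n observations with total T = Σxᵢ is Gamma(α+n, β+T).
Sum of observations T = 39.4 minutes; n = 5.
Posterior: Gamma(5.41+5, 17.28+39.4) = Gamma(10.41, 56.68).
Mode = (α−1)/β = 0.1660.

0.1660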